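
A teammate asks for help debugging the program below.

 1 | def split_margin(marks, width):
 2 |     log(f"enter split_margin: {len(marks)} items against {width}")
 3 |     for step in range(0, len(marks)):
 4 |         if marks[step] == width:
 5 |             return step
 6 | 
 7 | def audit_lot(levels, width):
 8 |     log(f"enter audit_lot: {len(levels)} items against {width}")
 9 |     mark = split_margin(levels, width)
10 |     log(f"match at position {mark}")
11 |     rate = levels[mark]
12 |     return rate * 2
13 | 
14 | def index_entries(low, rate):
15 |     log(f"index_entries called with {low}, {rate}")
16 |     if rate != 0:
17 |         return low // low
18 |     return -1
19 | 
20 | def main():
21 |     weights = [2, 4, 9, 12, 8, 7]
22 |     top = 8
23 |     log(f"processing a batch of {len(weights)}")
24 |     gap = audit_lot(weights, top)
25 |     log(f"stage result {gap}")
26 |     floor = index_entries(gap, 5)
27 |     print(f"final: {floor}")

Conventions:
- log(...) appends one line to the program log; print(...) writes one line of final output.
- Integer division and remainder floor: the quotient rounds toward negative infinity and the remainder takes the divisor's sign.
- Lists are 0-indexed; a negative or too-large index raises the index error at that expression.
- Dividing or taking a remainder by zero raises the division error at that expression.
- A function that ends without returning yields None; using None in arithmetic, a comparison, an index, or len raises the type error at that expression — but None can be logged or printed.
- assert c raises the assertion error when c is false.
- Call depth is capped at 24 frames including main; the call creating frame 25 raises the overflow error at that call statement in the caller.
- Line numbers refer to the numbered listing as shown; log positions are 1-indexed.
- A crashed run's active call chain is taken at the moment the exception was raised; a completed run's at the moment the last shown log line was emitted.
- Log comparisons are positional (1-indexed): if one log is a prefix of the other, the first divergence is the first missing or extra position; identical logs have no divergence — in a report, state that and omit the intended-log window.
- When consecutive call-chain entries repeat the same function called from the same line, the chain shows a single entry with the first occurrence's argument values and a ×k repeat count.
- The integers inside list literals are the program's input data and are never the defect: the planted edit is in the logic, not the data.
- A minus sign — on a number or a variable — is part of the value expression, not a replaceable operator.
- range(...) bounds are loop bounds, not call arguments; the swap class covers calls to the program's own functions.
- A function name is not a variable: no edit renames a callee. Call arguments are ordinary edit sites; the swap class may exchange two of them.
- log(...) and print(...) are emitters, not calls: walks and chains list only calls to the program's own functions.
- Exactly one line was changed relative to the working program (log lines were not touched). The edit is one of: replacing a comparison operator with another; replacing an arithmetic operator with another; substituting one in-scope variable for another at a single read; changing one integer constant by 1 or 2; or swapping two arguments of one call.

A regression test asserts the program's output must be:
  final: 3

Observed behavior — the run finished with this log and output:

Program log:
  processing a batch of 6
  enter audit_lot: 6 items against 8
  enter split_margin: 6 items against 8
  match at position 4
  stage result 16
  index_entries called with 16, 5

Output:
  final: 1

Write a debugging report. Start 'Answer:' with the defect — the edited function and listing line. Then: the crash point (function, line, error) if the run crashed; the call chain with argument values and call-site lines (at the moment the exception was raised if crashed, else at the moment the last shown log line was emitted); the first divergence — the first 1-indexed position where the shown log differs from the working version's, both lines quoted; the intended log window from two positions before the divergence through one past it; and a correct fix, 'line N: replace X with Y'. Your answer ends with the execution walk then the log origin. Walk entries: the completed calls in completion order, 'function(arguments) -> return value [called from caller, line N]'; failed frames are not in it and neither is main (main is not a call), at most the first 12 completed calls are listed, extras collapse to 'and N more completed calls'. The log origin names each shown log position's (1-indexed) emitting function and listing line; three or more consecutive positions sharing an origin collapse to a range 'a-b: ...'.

Answer: the defect is in index_entries at line 17.
Core observation: No log line changed; the fault shows up purely in the output.
Call chain: main -> index_entries(16, 5) (called at line 26).
First divergence: none (the log streams are identical).
Execution walk:
  split_margin([2, 4, 9, 12, 8, 7], 8) -> 4  [called from audit_lot, line 9]
  audit_lot([2, 4, 9, 12, 8, 7], 8) -> 16  [called from main, line 24]
  index_entries(16, 5) -> 1  [called from main, line 26]
Origin of each log line:
  1: emitted by main (line 23)
  2: emitted by audit_lot (line 8)
  3: emitted by split_margin (line 2)
  4: emitted by audit_lot (line 10)
  5: emitted by main (line 25)
  6: emitted by index_entries (line 15)
A correct fix: line 17: replace `low // low` with `low // rate`.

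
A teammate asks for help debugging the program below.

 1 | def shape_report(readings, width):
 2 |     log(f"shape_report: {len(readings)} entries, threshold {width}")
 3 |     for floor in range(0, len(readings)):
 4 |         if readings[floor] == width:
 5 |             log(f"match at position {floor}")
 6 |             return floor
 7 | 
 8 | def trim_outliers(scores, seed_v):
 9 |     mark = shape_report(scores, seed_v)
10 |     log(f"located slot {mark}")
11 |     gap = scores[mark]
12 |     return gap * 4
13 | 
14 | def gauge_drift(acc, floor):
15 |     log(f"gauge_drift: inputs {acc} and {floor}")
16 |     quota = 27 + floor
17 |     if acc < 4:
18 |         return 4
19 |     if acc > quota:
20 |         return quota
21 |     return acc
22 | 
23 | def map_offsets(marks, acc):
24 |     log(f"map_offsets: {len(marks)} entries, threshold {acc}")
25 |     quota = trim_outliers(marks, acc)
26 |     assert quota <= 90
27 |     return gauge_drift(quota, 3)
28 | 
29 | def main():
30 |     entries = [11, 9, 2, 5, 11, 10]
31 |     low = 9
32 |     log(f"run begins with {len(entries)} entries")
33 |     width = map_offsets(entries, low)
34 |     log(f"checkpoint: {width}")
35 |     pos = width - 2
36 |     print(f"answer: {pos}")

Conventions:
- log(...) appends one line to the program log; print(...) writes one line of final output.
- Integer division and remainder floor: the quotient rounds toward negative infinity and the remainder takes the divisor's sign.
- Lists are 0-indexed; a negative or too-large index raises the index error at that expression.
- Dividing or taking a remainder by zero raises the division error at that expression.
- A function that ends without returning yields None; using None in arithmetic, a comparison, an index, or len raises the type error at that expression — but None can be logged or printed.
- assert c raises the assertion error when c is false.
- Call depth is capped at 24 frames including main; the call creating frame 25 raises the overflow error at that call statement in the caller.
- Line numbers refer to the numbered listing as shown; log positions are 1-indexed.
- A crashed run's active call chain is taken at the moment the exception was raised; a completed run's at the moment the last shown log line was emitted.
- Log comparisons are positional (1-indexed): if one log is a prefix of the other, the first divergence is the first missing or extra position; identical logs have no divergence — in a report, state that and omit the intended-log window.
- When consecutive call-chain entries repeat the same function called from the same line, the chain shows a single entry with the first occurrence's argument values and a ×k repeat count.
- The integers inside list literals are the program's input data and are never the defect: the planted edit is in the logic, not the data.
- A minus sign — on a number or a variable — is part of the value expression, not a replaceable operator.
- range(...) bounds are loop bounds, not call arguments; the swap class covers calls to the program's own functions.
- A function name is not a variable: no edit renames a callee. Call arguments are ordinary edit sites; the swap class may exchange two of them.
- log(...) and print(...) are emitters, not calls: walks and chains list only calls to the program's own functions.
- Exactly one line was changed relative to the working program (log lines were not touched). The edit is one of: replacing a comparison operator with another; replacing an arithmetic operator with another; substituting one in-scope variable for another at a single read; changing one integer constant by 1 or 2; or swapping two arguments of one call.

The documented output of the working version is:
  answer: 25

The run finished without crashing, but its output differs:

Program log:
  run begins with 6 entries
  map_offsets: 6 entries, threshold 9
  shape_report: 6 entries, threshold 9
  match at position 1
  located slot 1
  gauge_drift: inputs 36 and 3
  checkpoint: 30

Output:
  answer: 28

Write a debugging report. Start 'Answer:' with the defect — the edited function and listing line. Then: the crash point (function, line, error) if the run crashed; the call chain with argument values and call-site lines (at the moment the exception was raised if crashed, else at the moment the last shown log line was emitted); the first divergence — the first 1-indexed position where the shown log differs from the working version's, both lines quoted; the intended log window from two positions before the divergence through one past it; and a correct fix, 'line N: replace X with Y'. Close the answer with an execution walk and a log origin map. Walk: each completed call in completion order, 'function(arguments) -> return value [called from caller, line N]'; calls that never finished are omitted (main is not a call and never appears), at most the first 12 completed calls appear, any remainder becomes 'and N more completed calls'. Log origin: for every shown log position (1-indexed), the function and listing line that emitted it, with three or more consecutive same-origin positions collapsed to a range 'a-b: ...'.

Answer: the defect is in trim_outliers at line 12.
Key observation: Everything matches until log position 6, which reads 'gauge_drift: inputs 36 and 3' in place of 'gauge_drift: inputs 27 and 3'.
Call chain: main.
First divergence: position 6; shown 'gauge_drift: inputs 36 and 3' vs intended 'gauge_drift: inputs 27 and 3'.
Intended log window:
  4: match at position 1
  5: located slot 1
  6: gauge_drift: inputs 27 and 3
  7: checkpoint: 27
Execution walk:
  shape_report([11, 9, 2, 5, 11, 10], 9) -> 1  [called from trim_outliers, line 9]
  trim_outliers([11, 9, 2, 5, 11, 10], 9) -> 36  [called from map_offsets, line 25]
  gauge_drift(36, 3) -> 30  [called from map_offsets, line 27]
  map_offsets([11, 9, 2, 5, 11, 10], 9) -> 30  [called from main, line 33]
Origin of each log line:
  1 — main, line 32
  2 — map_offsets, line 24
  3 — shape_report, line 2
  4 — shape_report, line 5
  5 — trim_outliers, line 10
  6 — gauge_drift, line 15
  7 — main, line 34
A correct fix: line 12: replace `4` with `3`.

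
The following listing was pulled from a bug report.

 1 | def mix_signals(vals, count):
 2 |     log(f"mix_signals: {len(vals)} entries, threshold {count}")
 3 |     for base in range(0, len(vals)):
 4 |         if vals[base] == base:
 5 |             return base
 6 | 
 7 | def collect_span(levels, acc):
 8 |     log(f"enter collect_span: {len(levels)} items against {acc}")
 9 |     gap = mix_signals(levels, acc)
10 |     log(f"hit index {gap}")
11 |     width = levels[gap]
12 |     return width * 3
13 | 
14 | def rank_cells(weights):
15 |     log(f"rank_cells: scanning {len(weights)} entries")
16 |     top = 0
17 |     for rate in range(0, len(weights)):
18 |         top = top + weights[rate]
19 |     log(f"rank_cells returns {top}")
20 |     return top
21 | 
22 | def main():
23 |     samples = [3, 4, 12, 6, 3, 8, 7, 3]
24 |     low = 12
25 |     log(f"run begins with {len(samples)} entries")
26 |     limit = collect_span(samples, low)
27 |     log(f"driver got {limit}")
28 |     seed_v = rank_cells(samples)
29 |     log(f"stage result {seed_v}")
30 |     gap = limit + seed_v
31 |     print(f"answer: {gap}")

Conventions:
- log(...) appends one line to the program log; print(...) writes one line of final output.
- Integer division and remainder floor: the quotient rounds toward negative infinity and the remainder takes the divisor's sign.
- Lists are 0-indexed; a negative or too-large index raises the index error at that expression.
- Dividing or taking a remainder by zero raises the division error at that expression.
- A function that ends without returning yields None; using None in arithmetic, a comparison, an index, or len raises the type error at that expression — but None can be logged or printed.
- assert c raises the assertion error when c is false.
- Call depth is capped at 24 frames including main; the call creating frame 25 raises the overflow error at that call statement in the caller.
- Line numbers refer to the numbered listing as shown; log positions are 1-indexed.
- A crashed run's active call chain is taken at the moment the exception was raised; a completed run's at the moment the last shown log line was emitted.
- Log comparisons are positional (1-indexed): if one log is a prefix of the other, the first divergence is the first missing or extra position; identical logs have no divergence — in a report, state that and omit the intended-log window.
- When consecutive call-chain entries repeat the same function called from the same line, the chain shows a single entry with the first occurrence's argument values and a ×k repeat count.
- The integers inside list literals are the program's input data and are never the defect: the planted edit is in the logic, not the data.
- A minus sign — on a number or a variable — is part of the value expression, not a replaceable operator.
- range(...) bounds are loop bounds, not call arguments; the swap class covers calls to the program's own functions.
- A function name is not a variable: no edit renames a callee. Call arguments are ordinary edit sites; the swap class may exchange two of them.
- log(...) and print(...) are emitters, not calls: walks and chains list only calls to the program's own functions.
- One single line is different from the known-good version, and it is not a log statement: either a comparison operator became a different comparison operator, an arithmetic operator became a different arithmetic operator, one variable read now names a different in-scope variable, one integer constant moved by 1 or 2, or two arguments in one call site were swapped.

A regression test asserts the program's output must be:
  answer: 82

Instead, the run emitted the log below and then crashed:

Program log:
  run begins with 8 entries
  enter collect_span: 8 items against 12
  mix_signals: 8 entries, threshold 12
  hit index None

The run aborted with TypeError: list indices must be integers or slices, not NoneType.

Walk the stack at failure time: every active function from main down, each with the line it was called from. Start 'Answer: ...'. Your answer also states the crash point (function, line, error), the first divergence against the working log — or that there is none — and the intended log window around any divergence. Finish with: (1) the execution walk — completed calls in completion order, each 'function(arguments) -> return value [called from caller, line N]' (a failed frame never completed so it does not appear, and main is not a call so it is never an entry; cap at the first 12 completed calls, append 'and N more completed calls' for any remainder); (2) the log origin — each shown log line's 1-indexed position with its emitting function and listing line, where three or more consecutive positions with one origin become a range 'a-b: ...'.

Answer: main -> collect_span (called at line 26).
Key observation: The earliest visible damage is log position 4 — 'hit index None' rather than the intended 'hit index 2'.
Crash: collect_span, line 11, TypeError.
First divergence: position 4 — the shown line 'hit index None' should read 'hit index 2'.
Intended log window:
  2: enter collect_span: 8 items against 12
  3: mix_signals: 8 entries, threshold 12
  4: hit index 2
  5: driver got 36
Execution walk:
  mix_signals([3, 4, 12, 6, 3, 8, 7, 3], 12) -> None  [called from collect_span, line 9]
Log line origins:
  1: from main, line 25
  2: from collect_span, line 8
  3: from mix_signals, line 2
  4: from collect_span, line 10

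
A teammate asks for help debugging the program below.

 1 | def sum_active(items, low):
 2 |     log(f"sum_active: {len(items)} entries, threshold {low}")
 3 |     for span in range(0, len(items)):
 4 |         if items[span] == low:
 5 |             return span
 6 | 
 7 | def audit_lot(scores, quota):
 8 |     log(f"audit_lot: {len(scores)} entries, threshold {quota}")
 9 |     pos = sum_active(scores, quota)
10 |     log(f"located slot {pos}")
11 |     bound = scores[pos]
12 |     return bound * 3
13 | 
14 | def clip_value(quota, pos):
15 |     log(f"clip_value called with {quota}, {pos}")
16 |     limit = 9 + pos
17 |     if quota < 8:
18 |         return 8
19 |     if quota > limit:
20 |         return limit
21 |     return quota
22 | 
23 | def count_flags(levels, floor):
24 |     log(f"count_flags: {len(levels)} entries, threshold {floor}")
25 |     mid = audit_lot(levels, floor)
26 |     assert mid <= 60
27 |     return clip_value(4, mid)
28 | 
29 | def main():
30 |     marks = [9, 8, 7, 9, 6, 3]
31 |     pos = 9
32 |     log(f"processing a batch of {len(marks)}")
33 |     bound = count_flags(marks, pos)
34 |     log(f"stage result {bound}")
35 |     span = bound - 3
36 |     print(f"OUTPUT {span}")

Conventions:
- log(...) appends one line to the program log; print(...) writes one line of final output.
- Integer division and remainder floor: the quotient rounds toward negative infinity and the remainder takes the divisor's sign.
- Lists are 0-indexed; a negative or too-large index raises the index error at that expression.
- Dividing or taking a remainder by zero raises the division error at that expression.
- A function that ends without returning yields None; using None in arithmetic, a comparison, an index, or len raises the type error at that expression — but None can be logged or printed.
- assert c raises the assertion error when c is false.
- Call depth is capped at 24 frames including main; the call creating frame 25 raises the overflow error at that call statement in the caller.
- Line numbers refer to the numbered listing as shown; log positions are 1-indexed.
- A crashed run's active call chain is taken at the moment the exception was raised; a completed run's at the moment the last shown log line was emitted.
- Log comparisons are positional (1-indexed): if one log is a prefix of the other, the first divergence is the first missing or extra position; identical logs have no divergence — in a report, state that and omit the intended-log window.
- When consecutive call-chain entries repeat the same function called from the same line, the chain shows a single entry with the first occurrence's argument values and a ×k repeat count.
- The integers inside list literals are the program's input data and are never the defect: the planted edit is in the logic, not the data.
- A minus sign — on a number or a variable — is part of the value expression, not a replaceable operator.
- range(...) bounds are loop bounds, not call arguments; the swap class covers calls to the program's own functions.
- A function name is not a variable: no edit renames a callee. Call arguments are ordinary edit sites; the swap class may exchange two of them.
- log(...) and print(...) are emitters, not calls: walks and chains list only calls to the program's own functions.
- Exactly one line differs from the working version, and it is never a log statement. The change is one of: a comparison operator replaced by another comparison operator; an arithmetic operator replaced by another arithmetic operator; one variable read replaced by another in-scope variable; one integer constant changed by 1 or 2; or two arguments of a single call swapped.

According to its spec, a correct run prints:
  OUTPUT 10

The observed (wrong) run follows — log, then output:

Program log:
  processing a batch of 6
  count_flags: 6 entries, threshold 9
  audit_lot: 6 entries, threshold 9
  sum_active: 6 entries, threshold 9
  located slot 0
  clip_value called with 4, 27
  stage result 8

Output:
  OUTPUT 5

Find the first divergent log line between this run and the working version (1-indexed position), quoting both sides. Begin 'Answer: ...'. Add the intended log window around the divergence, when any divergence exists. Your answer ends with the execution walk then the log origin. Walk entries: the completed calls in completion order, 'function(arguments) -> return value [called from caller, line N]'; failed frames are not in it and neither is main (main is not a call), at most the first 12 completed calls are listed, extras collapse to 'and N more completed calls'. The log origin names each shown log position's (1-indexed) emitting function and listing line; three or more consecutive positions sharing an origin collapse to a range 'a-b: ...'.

Answer: position 6; shown 'clip_value called with 4, 27' vs intended 'clip_value called with 27, 4'.
Intended log window:
  4: sum_active: 6 entries, threshold 9
  5: located slot 0
  6: clip_value called with 27, 4
  7: stage result 13
Execution walk:
  sum_active([9, 8, 7, 9, 6, 3], 9) -> 0  [called from audit_lot, line 9]
  audit_lot([9, 8, 7, 9, 6, 3], 9) -> 27  [called from count_flags, line 25]
  clip_value(4, 27) -> 8  [called from count_flags, line 27]
  count_flags([9, 8, 7, 9, 6, 3], 9) -> 8  [called from main, line 33]
Log line origins:
  1 — main, line 32
  2 — count_flags, line 24
  3 — audit_lot, line 8
  4 — sum_active, line 2
  5 — audit_lot, line 10
  6 — clip_value, line 15
  7 — main, line 34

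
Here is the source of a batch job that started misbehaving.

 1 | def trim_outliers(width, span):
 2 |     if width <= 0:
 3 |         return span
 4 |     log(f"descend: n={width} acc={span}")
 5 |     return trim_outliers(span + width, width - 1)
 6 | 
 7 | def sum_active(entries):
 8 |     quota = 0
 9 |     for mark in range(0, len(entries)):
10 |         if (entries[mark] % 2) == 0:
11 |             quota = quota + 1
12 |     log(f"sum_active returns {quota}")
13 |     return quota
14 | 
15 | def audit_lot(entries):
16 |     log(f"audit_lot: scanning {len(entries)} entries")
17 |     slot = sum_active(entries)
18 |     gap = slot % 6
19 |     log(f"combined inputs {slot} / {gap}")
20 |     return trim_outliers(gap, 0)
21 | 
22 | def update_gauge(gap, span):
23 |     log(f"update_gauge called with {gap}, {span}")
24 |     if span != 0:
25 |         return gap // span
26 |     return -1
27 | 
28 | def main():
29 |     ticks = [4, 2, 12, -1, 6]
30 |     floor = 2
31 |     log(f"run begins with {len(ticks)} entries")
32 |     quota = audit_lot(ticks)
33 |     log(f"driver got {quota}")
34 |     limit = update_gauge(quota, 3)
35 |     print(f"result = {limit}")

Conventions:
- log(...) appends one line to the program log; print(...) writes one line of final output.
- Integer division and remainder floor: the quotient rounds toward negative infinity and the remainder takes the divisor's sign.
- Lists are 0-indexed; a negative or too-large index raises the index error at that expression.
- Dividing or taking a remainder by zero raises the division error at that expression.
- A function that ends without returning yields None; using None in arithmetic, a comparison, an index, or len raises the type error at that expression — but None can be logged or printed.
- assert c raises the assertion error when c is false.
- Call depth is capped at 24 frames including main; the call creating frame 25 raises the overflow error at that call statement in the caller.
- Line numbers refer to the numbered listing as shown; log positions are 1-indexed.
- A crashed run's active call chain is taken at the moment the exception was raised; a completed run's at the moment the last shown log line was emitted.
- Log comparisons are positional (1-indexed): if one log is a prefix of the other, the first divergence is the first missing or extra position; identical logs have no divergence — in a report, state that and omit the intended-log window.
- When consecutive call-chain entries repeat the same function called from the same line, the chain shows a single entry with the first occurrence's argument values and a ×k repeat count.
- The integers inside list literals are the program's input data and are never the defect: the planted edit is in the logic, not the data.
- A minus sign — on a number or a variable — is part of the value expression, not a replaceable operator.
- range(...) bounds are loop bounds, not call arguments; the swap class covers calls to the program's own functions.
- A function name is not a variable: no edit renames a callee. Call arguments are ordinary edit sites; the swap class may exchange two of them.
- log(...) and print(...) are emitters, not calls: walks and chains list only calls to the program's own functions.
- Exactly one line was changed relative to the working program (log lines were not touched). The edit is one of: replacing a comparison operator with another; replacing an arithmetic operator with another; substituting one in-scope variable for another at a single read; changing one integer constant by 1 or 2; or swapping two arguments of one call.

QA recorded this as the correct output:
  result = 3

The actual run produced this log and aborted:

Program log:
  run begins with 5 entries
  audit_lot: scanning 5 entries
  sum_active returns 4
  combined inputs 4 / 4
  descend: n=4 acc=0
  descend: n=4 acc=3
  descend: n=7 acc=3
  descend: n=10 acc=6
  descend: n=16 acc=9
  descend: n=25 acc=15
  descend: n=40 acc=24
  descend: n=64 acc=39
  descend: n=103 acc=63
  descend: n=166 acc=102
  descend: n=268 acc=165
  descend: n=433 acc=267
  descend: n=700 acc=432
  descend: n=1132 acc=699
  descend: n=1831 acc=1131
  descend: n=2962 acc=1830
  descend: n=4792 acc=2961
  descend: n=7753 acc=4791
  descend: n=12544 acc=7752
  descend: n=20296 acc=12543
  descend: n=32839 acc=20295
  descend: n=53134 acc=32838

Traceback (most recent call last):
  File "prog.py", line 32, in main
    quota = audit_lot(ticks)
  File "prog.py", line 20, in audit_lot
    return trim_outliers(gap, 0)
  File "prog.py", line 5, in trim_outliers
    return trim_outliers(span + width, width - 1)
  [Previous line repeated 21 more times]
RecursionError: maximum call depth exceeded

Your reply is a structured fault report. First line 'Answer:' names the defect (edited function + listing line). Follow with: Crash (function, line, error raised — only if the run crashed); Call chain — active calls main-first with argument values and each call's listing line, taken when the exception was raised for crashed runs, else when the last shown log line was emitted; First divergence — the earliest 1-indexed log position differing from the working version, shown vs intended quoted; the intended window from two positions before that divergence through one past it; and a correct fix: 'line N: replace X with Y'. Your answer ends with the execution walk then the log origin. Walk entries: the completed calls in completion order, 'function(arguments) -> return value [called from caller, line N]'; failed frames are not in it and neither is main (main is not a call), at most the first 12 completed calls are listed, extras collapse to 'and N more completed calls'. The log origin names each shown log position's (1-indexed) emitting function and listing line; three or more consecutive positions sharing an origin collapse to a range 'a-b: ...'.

Answer: the defect is in trim_outliers at line 5.
Key fact: Position 6 is the first bad log line: 'descend: n=4 acc=3' should read 'descend: n=3 acc=4'.
Crash: trim_outliers, line 5, RecursionError.
Call chain: main -> audit_lot([4, 2, 12, -1, 6]) (called at line 32) -> trim_outliers(4, 0) (called at line 20) -> trim_outliers(4, 3) (called at line 5) ×21.
First divergence: position 6 — shown 'descend: n=4 acc=3', intended 'descend: n=3 acc=4'.
Intended log window:
  4: combined inputs 4 / 4
  5: descend: n=4 acc=0
  6: descend: n=3 acc=4
  7: descend: n=2 acc=7
Execution walk:
  sum_active([4, 2, 12, -1, 6]) -> 4  [called from audit_lot, line 17]
Log origin:
  1: logged in main at line 31
  2: logged in audit_lot at line 16
  3: logged in sum_active at line 12
  4: logged in audit_lot at line 19
  5-26: logged in trim_outliers at line 4
A correct fix: line 5: replace `trim_outliers(span + width, width - 1)` with `trim_outliers(width - 1, span + width)`.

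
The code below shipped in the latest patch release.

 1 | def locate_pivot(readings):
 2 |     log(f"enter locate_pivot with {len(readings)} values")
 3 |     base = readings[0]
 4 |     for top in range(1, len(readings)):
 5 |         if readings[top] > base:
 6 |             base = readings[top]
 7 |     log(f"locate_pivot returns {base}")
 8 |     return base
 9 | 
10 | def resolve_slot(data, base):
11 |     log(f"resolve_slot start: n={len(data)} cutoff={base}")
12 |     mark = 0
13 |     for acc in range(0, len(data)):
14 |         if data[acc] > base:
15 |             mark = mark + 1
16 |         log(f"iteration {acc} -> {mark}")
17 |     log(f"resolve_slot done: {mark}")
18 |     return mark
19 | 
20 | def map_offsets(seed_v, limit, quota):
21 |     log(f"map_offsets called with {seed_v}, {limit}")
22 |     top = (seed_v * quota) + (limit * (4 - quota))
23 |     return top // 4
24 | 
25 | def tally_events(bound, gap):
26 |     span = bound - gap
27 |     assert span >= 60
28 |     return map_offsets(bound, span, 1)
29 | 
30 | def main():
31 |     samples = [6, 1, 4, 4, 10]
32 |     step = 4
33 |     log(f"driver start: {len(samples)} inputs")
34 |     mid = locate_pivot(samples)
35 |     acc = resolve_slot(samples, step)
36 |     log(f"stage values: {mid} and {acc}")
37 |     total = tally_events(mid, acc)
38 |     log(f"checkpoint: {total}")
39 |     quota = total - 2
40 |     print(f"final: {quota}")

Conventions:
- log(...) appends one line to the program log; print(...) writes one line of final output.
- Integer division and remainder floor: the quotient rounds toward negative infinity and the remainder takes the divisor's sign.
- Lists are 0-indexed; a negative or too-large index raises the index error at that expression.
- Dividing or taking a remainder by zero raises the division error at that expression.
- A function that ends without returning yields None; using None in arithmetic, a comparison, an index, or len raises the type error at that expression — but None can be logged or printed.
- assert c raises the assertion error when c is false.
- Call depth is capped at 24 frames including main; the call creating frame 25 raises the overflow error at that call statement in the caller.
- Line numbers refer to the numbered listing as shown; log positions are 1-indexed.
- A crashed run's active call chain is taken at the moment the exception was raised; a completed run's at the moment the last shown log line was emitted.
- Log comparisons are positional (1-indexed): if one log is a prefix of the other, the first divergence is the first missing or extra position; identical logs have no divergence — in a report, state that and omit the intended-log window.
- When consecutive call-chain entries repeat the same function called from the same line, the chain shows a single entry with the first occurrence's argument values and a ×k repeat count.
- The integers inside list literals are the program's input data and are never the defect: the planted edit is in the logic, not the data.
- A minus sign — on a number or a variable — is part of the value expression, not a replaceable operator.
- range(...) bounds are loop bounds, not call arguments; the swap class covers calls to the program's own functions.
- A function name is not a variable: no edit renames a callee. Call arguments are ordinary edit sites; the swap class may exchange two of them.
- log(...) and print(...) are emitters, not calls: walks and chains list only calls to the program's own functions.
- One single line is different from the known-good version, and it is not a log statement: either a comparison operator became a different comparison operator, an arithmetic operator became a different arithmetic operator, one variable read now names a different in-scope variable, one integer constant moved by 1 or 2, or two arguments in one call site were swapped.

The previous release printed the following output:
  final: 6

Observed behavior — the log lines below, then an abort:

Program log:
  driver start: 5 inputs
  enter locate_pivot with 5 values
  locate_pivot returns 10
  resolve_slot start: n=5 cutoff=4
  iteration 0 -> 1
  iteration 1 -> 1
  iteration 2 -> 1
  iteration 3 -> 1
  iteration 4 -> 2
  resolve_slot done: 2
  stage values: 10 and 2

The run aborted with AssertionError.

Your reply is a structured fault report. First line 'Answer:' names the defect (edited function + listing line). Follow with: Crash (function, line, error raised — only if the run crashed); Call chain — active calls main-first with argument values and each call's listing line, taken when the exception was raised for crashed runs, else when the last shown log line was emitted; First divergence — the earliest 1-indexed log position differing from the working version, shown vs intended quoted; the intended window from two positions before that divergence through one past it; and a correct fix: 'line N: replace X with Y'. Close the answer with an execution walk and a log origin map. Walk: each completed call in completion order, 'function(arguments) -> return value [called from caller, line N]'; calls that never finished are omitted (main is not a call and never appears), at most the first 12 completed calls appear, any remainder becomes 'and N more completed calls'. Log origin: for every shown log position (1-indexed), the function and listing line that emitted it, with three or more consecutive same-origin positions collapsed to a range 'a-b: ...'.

Answer: the defect is in tally_events at line 27.
The tell: Only 11 log lines were emitted before the run died; the intended continuation was 'map_offsets called with 10, 8'.
Crash: tally_events, line 27, AssertionError.
Call chain: main -> tally_events(10, 2) (called at line 37).
First divergence: position 12; the shown log stops at 11 lines while the working version next logs 'map_offsets called with 10, 8'.
Intended log window:
  10: resolve_slot done: 2
  11: stage values: 10 and 2
  12: map_offsets called with 10, 8
  13: checkpoint: 8
Execution walk:
  locate_pivot([6, 1, 4, 4, 10]) -> 10  [called from main, line 34]
  resolve_slot([6, 1, 4, 4, 10], 4) -> 2  [called from main, line 35]
Log origin:
  1: logged in main at line 33
  2: logged in locate_pivot at line 2
  3: logged in locate_pivot at line 7
  4: logged in resolve_slot at line 11
  5-9: logged in resolve_slot at line 16
  10: logged in resolve_slot at line 17
  11: logged in main at line 36
A correct fix: line 27: replace `>=` with `<=`.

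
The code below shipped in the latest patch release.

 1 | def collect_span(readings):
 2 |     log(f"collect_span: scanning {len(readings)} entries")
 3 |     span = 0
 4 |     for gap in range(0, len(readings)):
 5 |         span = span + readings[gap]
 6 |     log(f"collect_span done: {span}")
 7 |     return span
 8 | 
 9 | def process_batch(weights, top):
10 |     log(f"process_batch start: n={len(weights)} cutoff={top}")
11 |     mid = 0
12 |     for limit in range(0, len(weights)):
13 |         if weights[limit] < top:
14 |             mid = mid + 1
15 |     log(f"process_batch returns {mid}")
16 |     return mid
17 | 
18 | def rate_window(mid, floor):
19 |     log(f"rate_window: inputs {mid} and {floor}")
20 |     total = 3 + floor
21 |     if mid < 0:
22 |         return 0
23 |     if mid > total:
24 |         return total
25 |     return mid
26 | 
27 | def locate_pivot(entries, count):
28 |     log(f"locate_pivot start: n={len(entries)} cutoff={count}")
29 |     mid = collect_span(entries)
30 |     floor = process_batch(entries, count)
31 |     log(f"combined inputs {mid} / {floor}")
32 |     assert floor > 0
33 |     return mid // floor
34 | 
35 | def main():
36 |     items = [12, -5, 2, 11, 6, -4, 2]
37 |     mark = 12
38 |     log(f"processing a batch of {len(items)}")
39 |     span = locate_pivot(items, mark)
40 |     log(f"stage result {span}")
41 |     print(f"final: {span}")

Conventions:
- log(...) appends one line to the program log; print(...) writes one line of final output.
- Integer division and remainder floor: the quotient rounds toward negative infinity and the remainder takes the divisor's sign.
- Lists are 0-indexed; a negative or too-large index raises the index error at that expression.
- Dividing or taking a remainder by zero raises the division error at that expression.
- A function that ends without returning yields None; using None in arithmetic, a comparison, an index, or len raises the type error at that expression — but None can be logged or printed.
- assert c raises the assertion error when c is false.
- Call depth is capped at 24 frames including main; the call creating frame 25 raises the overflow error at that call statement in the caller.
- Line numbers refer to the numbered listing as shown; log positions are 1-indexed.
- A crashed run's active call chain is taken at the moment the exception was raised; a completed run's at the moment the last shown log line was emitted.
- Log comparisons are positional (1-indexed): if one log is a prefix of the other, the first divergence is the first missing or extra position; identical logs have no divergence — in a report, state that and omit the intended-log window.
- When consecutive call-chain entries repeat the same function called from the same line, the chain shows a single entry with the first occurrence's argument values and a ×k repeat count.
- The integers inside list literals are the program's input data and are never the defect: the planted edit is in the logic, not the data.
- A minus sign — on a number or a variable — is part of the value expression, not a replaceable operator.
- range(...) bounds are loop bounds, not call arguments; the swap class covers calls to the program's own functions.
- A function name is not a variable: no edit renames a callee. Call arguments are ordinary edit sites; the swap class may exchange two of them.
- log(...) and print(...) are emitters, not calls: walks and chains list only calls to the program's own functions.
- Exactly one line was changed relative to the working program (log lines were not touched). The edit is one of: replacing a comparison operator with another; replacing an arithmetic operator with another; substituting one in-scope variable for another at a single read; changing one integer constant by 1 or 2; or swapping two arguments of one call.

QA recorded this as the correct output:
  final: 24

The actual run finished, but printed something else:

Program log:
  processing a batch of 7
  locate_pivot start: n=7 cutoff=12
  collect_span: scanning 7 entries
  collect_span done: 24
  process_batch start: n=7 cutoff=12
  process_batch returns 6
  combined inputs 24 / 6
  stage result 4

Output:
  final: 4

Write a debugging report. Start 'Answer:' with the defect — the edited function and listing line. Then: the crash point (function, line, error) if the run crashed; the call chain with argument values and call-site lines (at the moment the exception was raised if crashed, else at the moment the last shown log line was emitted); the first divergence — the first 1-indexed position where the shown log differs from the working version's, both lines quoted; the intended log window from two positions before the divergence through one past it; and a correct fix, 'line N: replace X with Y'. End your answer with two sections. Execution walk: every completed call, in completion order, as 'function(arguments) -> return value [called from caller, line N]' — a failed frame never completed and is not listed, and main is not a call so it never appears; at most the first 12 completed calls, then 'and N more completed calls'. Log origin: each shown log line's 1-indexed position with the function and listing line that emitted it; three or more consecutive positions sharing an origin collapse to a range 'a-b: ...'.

Answer: the defect is in process_batch at line 13.
Core observation: At log position 6 the runs split — shown 'process_batch returns 6', but the working version logs 'process_batch returns 1'.
Call chain: main.
First divergence: at position 6 the run shows 'process_batch returns 6' where the working version logs 'process_batch returns 1'.
Intended log window:
  4: collect_span done: 24
  5: process_batch start: n=7 cutoff=12
  6: process_batch returns 1
  7: combined inputs 24 / 1
Execution walk:
  collect_span([12, -5, 2, 11, 6, -4, 2]) -> 24  [called from locate_pivot, line 29]
  process_batch([12, -5, 2, 11, 6, -4, 2], 12) -> 6  [called from locate_pivot, line 30]
  locate_pivot([12, -5, 2, 11, 6, -4, 2], 12) -> 4  [called from main, line 39]
Log origins:
  1: logged in main at line 38
  2: logged in locate_pivot at line 28
  3: logged in collect_span at line 2
  4: logged in collect_span at line 6
  5: logged in process_batch at line 10
  6: logged in process_batch at line 15
  7: logged in locate_pivot at line 31
  8: logged in main at line 40
A correct fix: line 13: replace `<` with `==`.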